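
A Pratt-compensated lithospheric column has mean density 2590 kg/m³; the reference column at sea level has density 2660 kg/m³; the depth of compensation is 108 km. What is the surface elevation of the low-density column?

ρ_ref D = ρ (D + h) → h = D (ρ_ref − ρ)/ρ.
h = 108 km × (2660 − 2590)/2590 = 2.92 km.

2.92 km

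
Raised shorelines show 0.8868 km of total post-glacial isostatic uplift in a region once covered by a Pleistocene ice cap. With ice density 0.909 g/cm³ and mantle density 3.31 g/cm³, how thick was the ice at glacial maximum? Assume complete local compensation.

3.23 km

u = t ρ_ice/ρ_m → t = u ρ_m/ρ_ice = 0.8868 km × 3.31/0.909 = 3.23 km.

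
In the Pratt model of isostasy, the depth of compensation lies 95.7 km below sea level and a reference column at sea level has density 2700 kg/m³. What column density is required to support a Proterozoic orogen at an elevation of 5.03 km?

2570 kg/m³

Pratt balance: ρ_ref D = ρ (D + h).
ρ = ρ_ref D/(D + h) = 2700 × 95.7 km/(95.7 km + 5.03 km) = 2570 kg/m³.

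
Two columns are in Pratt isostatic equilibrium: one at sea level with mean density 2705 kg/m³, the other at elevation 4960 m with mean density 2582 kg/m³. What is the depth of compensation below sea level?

104000 m

ρ_ref D = ρ (D + h) → D (ρ_ref − ρ) = ρ h.
D = ρ h/(ρ_ref − ρ) = 2582 × 4960 m/(2705 − 2582) = 104000 m.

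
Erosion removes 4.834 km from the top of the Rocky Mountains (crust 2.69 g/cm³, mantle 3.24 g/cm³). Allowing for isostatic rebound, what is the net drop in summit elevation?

Rebound u = e ρ_c/ρ_m = 4.834 km × 2.69/3.24 = 4.013 km.
Net surface drop = e − u = 4.834 km − 4.013 km = e (ρ_m − ρ_c)/ρ_m = 0.821 km.

0.821 km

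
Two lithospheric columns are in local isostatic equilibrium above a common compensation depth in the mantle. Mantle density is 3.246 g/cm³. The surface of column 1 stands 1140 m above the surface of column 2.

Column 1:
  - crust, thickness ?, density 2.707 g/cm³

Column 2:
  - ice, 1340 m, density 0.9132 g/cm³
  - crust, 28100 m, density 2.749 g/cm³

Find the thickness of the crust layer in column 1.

Take the compensation level at the base of the deeper column (depth z_c below the surface of column 1) and equate Σ ρ_i t_i down to z_c; mantle fills any gap and the z_c terms cancel.
Column 1: x×2.707 + (z_c − 0 − x)×3.246
Column 2: 1140×0 + 1340×0.9132 + 28100×2.749 + (z_c − 1140 − 29440)×3.246
The z_c×3.246 term appears on both sides and cancels. Collect the known terms of each column as K = Σ(ρt)_known − 3.246 × (depth of known layers): K_1 = 0 − 3.246×0 = 0; K_2 = 78470.588 − 3.246×(1140 + 29440) = −20792.092.
Balance: K_1 − x×(3.246 − 2.707) = K_2, so x = (K_1 − K_2)/(3.246 − 2.707) = 20792.1/0.539 = 38600 m.

38600 m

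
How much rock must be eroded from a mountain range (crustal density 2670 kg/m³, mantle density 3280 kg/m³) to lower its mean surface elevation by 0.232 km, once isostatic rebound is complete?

1.25 km

Net drop Δ = e − u = e − e ρ_c/ρ_m = e (ρ_m − ρ_c)/ρ_m.
e = Δ ρ_m/(ρ_m − ρ_c) = 0.232 km × 3280/610 = 1.25 km.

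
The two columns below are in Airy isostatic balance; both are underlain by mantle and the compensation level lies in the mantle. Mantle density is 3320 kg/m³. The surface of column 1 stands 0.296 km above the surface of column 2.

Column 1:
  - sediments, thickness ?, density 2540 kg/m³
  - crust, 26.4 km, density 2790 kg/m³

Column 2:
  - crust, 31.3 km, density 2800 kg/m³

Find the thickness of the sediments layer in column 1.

4.19 km

Take the compensation level at the base of the deeper column (depth z_c below the surface of column 1) and equate Σ ρ_i t_i down to z_c; mantle fills any gap and the z_c terms cancel.
Column 1: x×2540 + 26.4×2790 + (z_c − 26.4 − x)×3320
Column 2: 0.296×0 + 31.3×2800 + (z_c − 0.296 − 31.3)×3320
The z_c×3320 term appears on both sides and cancels. Collect the known terms of each column as K = Σ(ρt)_known − 3320 × (depth of known layers): K_1 = 73656 − 3320×26.4 = −13992; K_2 = 87640 − 3320×(0.296 + 31.3) = −17258.72.
Balance: K_1 − x×(3320 − 2540) = K_2, so x = (K_1 − K_2)/(3320 − 2540) = 3266.72/780 = 4.19 km.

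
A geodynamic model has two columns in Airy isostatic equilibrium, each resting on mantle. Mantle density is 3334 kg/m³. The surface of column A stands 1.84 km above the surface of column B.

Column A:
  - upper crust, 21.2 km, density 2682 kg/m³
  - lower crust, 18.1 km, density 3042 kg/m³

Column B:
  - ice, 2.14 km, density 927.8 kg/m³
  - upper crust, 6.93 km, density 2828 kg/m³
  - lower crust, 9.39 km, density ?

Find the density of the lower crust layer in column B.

2870 kg/m³

Take the compensation level at the base of the deeper column (depth z_c below the surface of column A) and equate Σ ρ_i t_i down to z_c; mantle fills any gap and the z_c terms cancel.
Column A: 21.2×2682 + 18.1×3042 + (z_c − 39.3)×3334
Column B: 1.84×0 + 2.14×927.8 + 6.93×2828 + 9.39×ρ + (z_c − 1.84 − 18.46)×3334
The z_c×3334 term appears on both sides and cancels. Collect the known terms of each column as K = Σ(ρt)_known − 3334 × (depth of known layers): K_A = 111918.6 − 3334×39.3 = −19107.6; K_B = 21583.532 − 3334×(1.84 + 18.46) = −46096.668.
Balance: K_A = K_B + 9.39×ρ, so ρ = (K_A − K_B)/9.39 = 26989.1/9.39 = 2870 kg/m³.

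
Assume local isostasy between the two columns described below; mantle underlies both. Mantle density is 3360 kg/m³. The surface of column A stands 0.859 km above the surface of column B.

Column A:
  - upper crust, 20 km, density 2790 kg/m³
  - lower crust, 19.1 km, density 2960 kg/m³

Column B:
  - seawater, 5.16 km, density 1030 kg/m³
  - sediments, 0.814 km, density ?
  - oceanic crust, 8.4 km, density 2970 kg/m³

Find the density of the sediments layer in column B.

2310 kg/m³

Take the compensation level at the base of the deeper column (depth z_c below the surface of column A) and equate Σ ρ_i t_i down to z_c; mantle fills any gap and the z_c terms cancel.
Column A: 20×2790 + 19.1×2960 + (z_c − 39.1)×3360
Column B: 0.859×0 + 5.16×1030 + 0.814×ρ + 8.4×2970 + (z_c − 0.859 − 14.374)×3360
The z_c×3360 term appears on both sides and cancels. Collect the known terms of each column as K = Σ(ρt)_known − 3360 × (depth of known layers): K_A = 112336 − 3360×39.1 = −19040; K_B = 30262.8 − 3360×(0.859 + 14.374) = −20920.08.
Balance: K_A = K_B + 0.814×ρ, so ρ = (K_A − K_B)/0.814 = 1880.08/0.814 = 2310 kg/m³.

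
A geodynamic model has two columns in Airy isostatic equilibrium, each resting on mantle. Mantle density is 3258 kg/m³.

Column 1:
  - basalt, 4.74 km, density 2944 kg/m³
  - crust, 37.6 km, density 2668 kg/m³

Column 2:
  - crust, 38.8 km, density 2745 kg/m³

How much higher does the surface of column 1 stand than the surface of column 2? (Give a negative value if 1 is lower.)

1.16 km

For any compensation level in the mantle, the mantle terms cancel and isostasy reduces to e = (Σt_1 − Σt_2) − (Σ(ρt)_1 − Σ(ρt)_2) / ρ_m.
Σt_1 = 42.34 km; Σt_2 = 38.8 km; Σ(ρt)_1 = 114271.36; Σ(ρt)_2 = 106506 (in km·kg/m³).
e = (42.34 − 38.8) − (114271.36 − 106506) / 3258 = 1.16 km.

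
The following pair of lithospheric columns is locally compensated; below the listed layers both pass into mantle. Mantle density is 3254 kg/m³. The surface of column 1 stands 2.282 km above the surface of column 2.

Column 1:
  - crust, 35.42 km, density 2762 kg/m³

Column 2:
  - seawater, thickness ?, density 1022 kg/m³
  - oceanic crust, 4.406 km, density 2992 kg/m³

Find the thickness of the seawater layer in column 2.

Take the compensation level at the base of the deeper column (depth z_c below the surface of column 1) and equate Σ ρ_i t_i down to z_c; mantle fills any gap and the z_c terms cancel.
Column 1: 35.42×2762 + (z_c − 35.42)×3254
Column 2: 2.282×0 + x×1022 + 4.406×2992 + (z_c − 2.282 − 4.406 − x)×3254
The z_c×3254 term appears on both sides and cancels. Collect the known terms of each column as K = Σ(ρt)_known − 3254 × (depth of known layers): K_1 = 97830.04 − 3254×35.42 = −17426.64; K_2 = 13182.752 − 3254×(2.282 + 4.406) = −8580.
Balance: K_1 = K_2 − x×(3254 − 1022), so x = (K_2 − K_1)/(3254 − 1022) = 8846.64/2232 = 3.96 km.

3.96 km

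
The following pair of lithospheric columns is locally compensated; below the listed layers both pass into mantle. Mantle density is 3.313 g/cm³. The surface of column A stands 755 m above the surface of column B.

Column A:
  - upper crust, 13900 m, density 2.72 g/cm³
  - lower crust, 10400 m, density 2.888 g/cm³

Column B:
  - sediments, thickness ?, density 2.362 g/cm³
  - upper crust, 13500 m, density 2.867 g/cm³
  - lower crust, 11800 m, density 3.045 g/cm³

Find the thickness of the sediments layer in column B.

Take the compensation level at the base of the deeper column (depth z_c below the surface of column A) and equate Σ ρ_i t_i down to z_c; mantle fills any gap and the z_c terms cancel.
Column A: 13900×2.72 + 10400×2.888 + (z_c − 24300)×3.313
Column B: 755×0 + x×2.362 + 13500×2.867 + 11800×3.045 + (z_c − 755 − 25300 − x)×3.313
The z_c×3.313 term appears on both sides and cancels. Collect the known terms of each column as K = Σ(ρt)_known − 3.313 × (depth of known layers): K_A = 67843.2 − 3.313×24300 = −12662.7; K_B = 74635.5 − 3.313×(755 + 25300) = −11684.715.
Balance: K_A = K_B − x×(3.313 − 2.362), so x = (K_B − K_A)/(3.313 − 2.362) = 977.985/0.951 = 1030 m.

1030 m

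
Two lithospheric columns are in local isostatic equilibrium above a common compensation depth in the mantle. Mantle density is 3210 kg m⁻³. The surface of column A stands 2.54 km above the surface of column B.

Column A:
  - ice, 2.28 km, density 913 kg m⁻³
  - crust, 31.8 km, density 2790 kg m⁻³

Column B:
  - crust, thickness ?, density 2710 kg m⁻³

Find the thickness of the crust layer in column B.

Take the compensation level at the base of the deeper column (depth z_c below the surface of column A) and equate Σ ρ_i t_i down to z_c; mantle fills any gap and the z_c terms cancel.
Column A: 2.28×913 + 31.8×2790 + (z_c − 34.08)×3210
Column B: 2.54×0 + x×2710 + (z_c − 2.54 − 0 − x)×3210
The z_c×3210 term appears on both sides and cancels. Collect the known terms of each column as K = Σ(ρt)_known − 3210 × (depth of known layers): K_A = 90803.64 − 3210×34.08 = −18593.16; K_B = 0 − 3210×(2.54 + 0) = −8153.4.
Balance: K_A = K_B − x×(3210 − 2710), so x = (K_B − K_A)/(3210 − 2710) = 10439.8/500 = 20.9 km.

20.9 km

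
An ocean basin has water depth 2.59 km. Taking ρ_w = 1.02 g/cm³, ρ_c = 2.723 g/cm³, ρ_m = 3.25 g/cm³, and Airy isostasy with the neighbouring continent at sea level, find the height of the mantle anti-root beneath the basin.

For local isostatic compensation: replacing crust with seawater at the top is compensated by replacing crust with mantle at the base: d (ρ_c − ρ_w) = a (ρ_m − ρ_c).
a = d (ρ_c − ρ_w)/(ρ_m − ρ_c) = 2.59 km × 1.703/0.527 = 8.37 km.

8.37 km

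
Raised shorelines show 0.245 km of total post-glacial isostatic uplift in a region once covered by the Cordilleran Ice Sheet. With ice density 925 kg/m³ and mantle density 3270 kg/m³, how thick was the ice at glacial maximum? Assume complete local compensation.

u = t ρ_ice/ρ_m → t = u ρ_m/ρ_ice = 0.245 km × 3270/925 = 0.866 km.

0.866 km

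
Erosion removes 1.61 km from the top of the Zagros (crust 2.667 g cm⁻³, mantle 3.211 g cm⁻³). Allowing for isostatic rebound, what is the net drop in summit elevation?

Rebound u = e ρ_c/ρ_m = 1.61 km × 2.667/3.211 = 1.337 km.
Net surface drop = e − u = 1.61 km − 1.337 km = e (ρ_m − ρ_c)/ρ_m = 0.273 km.

0.273 km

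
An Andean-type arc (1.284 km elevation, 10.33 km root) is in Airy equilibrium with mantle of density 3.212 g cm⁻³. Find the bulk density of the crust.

2.86 g cm⁻³

ρ_c h = (ρ_m − ρ_c) r → ρ_c (h + r) = ρ_m r → ρ_c = ρ_m r / (h + r).
ρ_c = 3.212 × 10.33 km / (1.284 km + 10.33 km) = 2.86 g cm⁻³.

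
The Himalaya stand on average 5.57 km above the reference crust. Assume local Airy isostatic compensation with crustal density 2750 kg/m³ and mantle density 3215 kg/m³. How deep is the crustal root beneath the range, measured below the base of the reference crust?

In Airy isostatic equilibrium: the weight of the topography is balanced by the buoyancy of the root, ρ_c h = (ρ_m − ρ_c) r.
r = h · ρ_c / (ρ_m − ρ_c) = 5.57 km × 2750 / (3215 − 2750) = 32.9 km.

32.9 km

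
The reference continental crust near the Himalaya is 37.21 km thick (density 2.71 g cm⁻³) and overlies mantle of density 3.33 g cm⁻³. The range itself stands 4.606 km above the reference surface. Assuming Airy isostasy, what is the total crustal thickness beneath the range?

Root depth r = h ρ_c / (ρ_m − ρ_c) = 4.606 km × 2.71 / 0.62 = 20.13 km.
Total thickness = T + h + r = 37.21 km + 4.606 km + 20.13 km = 61.9 km.

61.9 km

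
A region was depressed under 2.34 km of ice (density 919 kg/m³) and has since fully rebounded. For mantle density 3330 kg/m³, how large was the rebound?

Removing the load lets mantle flow back in; uplift u satisfies ρ_ice t = ρ_m u.
u = t ρ_ice/ρ_m = 2.34 km × 919/3330 = 0.646 km.

0.646 km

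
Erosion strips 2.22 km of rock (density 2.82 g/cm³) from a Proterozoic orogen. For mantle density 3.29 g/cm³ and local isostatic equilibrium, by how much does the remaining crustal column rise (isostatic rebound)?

1.9 km

Unloading: uplift u = e ρ_c/ρ_m = 2.22 km × 2.82/3.29 = 1.9 km.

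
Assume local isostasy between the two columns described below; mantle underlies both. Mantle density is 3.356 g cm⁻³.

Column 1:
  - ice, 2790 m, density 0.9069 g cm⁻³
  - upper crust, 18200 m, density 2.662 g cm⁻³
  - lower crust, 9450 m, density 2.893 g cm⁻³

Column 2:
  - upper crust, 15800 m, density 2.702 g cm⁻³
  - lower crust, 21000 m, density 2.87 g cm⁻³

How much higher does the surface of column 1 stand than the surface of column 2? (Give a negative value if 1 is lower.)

For any compensation level in the mantle, the mantle terms cancel and isostasy reduces to e = (Σt_1 − Σt_2) − (Σ(ρt)_1 − Σ(ρt)_2) / ρ_m.
Σt_1 = 30440 m; Σt_2 = 36800 m; Σ(ρt)_1 = 78317.501; Σ(ρt)_2 = 102961.6 (in m·g cm⁻³).
e = (30440 − 36800) − (78317.501 − 102961.6) / 3.356 = 983 m.

983 m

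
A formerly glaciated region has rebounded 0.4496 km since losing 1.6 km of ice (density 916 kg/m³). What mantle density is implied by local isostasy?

ρ_m = ρ_ice t / u = 916 × 1.6 km/0.4496 km = 3260 kg/m³.

3260 kg/m³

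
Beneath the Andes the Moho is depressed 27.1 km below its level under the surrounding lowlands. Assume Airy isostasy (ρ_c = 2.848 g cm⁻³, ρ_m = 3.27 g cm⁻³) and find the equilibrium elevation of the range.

4.02 km

In Airy isostatic equilibrium: ρ_c h = (ρ_m − ρ_c) r.
h = r (ρ_m − ρ_c) / ρ_c = 27.1 km × (3.27 − 2.848) / 2.848 = 4.02 km.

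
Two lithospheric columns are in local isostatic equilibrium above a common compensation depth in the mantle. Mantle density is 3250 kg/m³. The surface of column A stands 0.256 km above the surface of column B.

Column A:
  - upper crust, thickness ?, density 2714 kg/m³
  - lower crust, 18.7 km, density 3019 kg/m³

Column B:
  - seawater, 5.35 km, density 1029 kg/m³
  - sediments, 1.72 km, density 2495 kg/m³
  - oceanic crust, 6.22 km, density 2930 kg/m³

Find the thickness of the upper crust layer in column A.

21.8 km

Take the compensation level at the base of the deeper column (depth z_c below the surface of column A) and equate Σ ρ_i t_i down to z_c; mantle fills any gap and the z_c terms cancel.
Column A: x×2714 + 18.7×3019 + (z_c − 18.7 − x)×3250
Column B: 0.256×0 + 5.35×1029 + 1.72×2495 + 6.22×2930 + (z_c − 0.256 − 13.29)×3250
The z_c×3250 term appears on both sides and cancels. Collect the known terms of each column as K = Σ(ρt)_known − 3250 × (depth of known layers): K_A = 56455.3 − 3250×18.7 = −4319.7; K_B = 28021.15 − 3250×(0.256 + 13.29) = −16003.35.
Balance: K_A − x×(3250 − 2714) = K_B, so x = (K_A − K_B)/(3250 − 2714) = 11683.6/536 = 21.8 km.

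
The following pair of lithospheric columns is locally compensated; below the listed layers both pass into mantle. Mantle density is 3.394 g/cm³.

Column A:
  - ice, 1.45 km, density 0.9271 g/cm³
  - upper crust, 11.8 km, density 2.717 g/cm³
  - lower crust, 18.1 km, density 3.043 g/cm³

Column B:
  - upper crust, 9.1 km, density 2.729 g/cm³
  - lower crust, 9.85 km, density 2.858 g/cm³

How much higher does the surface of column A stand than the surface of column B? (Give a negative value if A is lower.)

1.94 km

For any compensation level in the mantle, the mantle terms cancel and isostasy reduces to e = (Σt_A − Σt_B) − (Σ(ρt)_A − Σ(ρt)_B) / ρ_m.
Σt_A = 31.35 km; Σt_B = 18.95 km; Σ(ρt)_A = 88.483195; Σ(ρt)_B = 52.9852 (in km·g/cm³).
e = (31.35 − 18.95) − (88.483195 − 52.9852) / 3.394 = 1.94 km.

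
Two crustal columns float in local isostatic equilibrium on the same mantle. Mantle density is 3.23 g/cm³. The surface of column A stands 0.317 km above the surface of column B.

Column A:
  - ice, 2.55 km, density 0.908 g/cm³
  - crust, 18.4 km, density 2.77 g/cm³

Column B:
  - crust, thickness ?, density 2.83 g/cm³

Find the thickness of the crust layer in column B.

33.4 km

Take the compensation level at the base of the deeper column (depth z_c below the surface of column A) and equate Σ ρ_i t_i down to z_c; mantle fills any gap and the z_c terms cancel.
Column A: 2.55×0.908 + 18.4×2.77 + (z_c − 20.95)×3.23
Column B: 0.317×0 + x×2.83 + (z_c − 0.317 − 0 − x)×3.23
The z_c×3.23 term appears on both sides and cancels. Collect the known terms of each column as K = Σ(ρt)_known − 3.23 × (depth of known layers): K_A = 53.2834 − 3.23×20.95 = −14.3851; K_B = 0 − 3.23×(0.317 + 0) = −1.02391.
Balance: K_A = K_B − x×(3.23 − 2.83), so x = (K_B − K_A)/(3.23 − 2.83) = 13.3612/0.4 = 33.4 km.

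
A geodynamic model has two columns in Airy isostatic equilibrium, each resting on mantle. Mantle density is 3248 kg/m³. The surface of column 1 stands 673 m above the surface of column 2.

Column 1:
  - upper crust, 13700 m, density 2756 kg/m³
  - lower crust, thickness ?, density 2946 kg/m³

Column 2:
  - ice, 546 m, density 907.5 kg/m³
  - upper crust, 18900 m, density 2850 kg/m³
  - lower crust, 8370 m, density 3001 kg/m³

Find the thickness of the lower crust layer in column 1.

Take the compensation level at the base of the deeper column (depth z_c below the surface of column 1) and equate Σ ρ_i t_i down to z_c; mantle fills any gap and the z_c terms cancel.
Column 1: 13700×2756 + x×2946 + (z_c − 13700 − x)×3248
Column 2: 673×0 + 546×907.5 + 18900×2850 + 8370×3001 + (z_c − 673 − 27816)×3248
The z_c×3248 term appears on both sides and cancels. Collect the known terms of each column as K = Σ(ρt)_known − 3248 × (depth of known layers): K_1 = 37757200 − 3248×13700 = −6740400; K_2 = 79478865 − 3248×(673 + 27816) = −13053407.
Balance: K_1 − x×(3248 − 2946) = K_2, so x = (K_1 − K_2)/(3248 − 2946) = 6313010/302 = 20900 m.

20900 m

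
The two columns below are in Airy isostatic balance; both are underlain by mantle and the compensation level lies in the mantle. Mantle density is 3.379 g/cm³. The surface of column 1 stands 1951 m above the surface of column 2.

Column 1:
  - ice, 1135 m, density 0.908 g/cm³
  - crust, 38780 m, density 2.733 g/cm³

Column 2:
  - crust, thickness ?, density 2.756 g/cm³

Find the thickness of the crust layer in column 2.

34100 m

Take the compensation level at the base of the deeper column (depth z_c below the surface of column 1) and equate Σ ρ_i t_i down to z_c; mantle fills any gap and the z_c terms cancel.
Column 1: 1135×0.908 + 38780×2.733 + (z_c − 39915)×3.379
Column 2: 1951×0 + x×2.756 + (z_c − 1951 − 0 − x)×3.379
The z_c×3.379 term appears on both sides and cancels. Collect the known terms of each column as K = Σ(ρt)_known − 3.379 × (depth of known layers): K_1 = 107016.32 − 3.379×39915 = −27856.465; K_2 = 0 − 3.379×(1951 + 0) = −6592.429.
Balance: K_1 = K_2 − x×(3.379 − 2.756), so x = (K_2 − K_1)/(3.379 − 2.756) = 21264/0.623 = 34100 m.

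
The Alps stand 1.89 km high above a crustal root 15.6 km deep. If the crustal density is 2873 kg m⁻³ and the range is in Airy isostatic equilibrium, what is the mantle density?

3220 kg m⁻³

Airy balance: ρ_c h = (ρ_m − ρ_c) r → ρ_m = ρ_c (1 + h/r).
ρ_m = 2873 × (1 + 1.89 km/15.6 km) = 3220 kg m⁻³.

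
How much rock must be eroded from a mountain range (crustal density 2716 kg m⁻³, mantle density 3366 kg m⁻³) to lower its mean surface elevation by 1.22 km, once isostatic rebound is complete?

Net drop Δ = e − u = e − e ρ_c/ρ_m = e (ρ_m − ρ_c)/ρ_m.
e = Δ ρ_m/(ρ_m − ρ_c) = 1.22 km × 3366/650 = 6.32 km.

6.32 km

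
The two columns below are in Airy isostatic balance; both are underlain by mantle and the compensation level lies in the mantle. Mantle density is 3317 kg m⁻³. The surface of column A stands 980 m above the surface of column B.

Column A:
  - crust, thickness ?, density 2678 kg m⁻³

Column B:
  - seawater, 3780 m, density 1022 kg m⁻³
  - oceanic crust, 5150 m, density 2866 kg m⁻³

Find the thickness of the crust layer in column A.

22300 m

Take the compensation level at the base of the deeper column (depth z_c below the surface of column A) and equate Σ ρ_i t_i down to z_c; mantle fills any gap and the z_c terms cancel.
Column A: x×2678 + (z_c − 0 − x)×3317
Column B: 980×0 + 3780×1022 + 5150×2866 + (z_c − 980 − 8930)×3317
The z_c×3317 term appears on both sides and cancels. Collect the known terms of each column as K = Σ(ρt)_known − 3317 × (depth of known layers): K_A = 0 − 3317×0 = 0; K_B = 18623060 − 3317×(980 + 8930) = −14248410.
Balance: K_A − x×(3317 − 2678) = K_B, so x = (K_A − K_B)/(3317 − 2678) = 14248400/639 = 22300 m.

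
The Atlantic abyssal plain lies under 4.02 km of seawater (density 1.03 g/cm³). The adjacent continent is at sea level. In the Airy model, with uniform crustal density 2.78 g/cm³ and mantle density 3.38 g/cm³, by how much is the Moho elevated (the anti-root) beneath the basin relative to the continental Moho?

Balancing pressure at the compensation depth: replacing crust with seawater at the top is compensated by replacing crust with mantle at the base: d (ρ_c − ρ_w) = a (ρ_m − ρ_c).
a = d (ρ_c − ρ_w)/(ρ_m − ρ_c) = 4.02 km × 1.75/0.6 = 11.7 km.

11.7 km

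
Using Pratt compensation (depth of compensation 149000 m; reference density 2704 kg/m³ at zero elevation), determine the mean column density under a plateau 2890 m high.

Pratt balance: ρ_ref D = ρ (D + h).
ρ = ρ_ref D/(D + h) = 2704 × 149000 m/(149000 m + 2890 m) = 2650 kg/m³.

2650 kg/m³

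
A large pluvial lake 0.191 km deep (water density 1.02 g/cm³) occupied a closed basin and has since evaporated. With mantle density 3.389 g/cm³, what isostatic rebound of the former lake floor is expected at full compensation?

u = d ρ_w/ρ_m = 0.191 km × 1.02/3.389 = 0.0575 km.

0.0575 km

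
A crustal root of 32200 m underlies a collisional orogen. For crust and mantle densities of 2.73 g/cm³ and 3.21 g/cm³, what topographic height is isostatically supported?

5660 m

Balancing pressure at the compensation depth: ρ_c h = (ρ_m − ρ_c) r.
h = r (ρ_m − ρ_c) / ρ_c = 32200 m × (3.21 − 2.73) / 2.73 = 5660 m.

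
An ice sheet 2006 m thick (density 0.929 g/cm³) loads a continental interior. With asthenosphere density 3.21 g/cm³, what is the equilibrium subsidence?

581 m

Equating mass per unit area of the two columns: the ice load ρ_ice t is balanced by mantle displaced below, ρ_m s.
s = t ρ_ice / ρ_m = 2006 m × 0.929/3.21 = 581 m.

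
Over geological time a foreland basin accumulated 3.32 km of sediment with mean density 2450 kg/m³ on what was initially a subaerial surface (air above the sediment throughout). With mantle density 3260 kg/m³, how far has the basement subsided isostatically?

Subaerial load: s = t ρ_sed / ρ_m = 3.32 km × 2450/3260 = 2.5 km.

2.5 km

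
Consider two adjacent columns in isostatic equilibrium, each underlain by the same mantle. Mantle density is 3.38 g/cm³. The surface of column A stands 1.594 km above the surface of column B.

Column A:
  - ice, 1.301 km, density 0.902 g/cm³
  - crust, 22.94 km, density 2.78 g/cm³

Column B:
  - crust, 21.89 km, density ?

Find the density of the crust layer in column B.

2.85 g/cm³

Take the compensation level at the base of the deeper column (depth z_c below the surface of column A) and equate Σ ρ_i t_i down to z_c; mantle fills any gap and the z_c terms cancel.
Column A: 1.301×0.902 + 22.94×2.78 + (z_c − 24.241)×3.38
Column B: 1.594×0 + 21.89×ρ + (z_c − 1.594 − 21.89)×3.38
The z_c×3.38 term appears on both sides and cancels. Collect the known terms of each column as K = Σ(ρt)_known − 3.38 × (depth of known layers): K_A = 64.946702 − 3.38×24.241 = −16.987878; K_B = 0 − 3.38×(1.594 + 21.89) = −79.37592.
Balance: K_A = K_B + 21.89×ρ, so ρ = (K_A − K_B)/21.89 = 62.388/21.89 = 2.85 g/cm³.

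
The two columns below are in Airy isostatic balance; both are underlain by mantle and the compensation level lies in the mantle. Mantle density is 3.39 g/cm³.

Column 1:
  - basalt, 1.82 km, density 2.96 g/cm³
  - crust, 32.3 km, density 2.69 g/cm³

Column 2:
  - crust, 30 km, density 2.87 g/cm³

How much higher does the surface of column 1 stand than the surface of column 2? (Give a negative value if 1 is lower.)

For any compensation level in the mantle, the mantle terms cancel and isostasy reduces to e = (Σt_1 − Σt_2) − (Σ(ρt)_1 − Σ(ρt)_2) / ρ_m.
Σt_1 = 34.12 km; Σt_2 = 30 km; Σ(ρt)_1 = 92.2742; Σ(ρt)_2 = 86.1 (in km·g/cm³).
e = (34.12 − 30) − (92.2742 − 86.1) / 3.39 = 2.3 km.

2.3 km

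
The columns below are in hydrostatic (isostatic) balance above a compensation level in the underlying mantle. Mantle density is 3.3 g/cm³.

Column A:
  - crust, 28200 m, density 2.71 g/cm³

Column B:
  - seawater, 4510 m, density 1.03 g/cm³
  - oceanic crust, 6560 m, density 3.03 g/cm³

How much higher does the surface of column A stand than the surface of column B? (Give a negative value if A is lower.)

1400 m

For any compensation level in the mantle, the mantle terms cancel and isostasy reduces to e = (Σt_A − Σt_B) − (Σ(ρt)_A − Σ(ρt)_B) / ρ_m.
Σt_A = 28200 m; Σt_B = 11070 m; Σ(ρt)_A = 76422; Σ(ρt)_B = 24522.1 (in m·g/cm³).
e = (28200 − 11070) − (76422 − 24522.1) / 3.3 = 1400 m.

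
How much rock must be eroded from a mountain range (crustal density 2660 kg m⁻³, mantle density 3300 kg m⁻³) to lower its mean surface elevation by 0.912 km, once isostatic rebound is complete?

Net drop Δ = e − u = e − e ρ_c/ρ_m = e (ρ_m − ρ_c)/ρ_m.
e = Δ ρ_m/(ρ_m − ρ_c) = 0.912 km × 3300/640 = 4.7 km.

4.7 km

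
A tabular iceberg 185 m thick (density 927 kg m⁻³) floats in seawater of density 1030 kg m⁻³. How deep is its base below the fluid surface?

166 m

Draft d = t ρ_obj/ρ_fluid = 185 m × 927/1030 = 166 m.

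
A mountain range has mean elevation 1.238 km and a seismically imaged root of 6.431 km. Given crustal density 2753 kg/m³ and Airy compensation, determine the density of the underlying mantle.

Airy balance: ρ_c h = (ρ_m − ρ_c) r → ρ_m = ρ_c (1 + h/r).
ρ_m = 2753 × (1 + 1.238 km/6.431 km) = 3280 kg/m³.

3280 kg/m³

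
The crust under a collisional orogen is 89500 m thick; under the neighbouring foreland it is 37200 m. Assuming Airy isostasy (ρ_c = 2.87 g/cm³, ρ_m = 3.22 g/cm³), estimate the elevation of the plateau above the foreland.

Excess crust Δ = 89500 m − 37200 m = 52300 m, split between elevation h and root r with h + r = Δ.
Airy balance ρ_c h = (ρ_m − ρ_c) r gives r = h ρ_c/(ρ_m − ρ_c), so h (1 + ρ_c/(ρ_m − ρ_c)) = Δ, i.e. h = Δ (ρ_m − ρ_c)/ρ_m.
h = 52300 m × 0.35/3.22 = 5680 m.

5680 m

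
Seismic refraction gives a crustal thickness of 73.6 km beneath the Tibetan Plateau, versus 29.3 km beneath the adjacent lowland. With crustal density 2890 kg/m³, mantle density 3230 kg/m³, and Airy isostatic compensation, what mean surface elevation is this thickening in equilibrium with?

4.66 km

Excess crust Δ = 73.6 km − 29.3 km = 44.3 km, split between elevation h and root r with h + r = Δ.
Airy balance ρ_c h = (ρ_m − ρ_c) r gives r = h ρ_c/(ρ_m − ρ_c), so h (1 + ρ_c/(ρ_m − ρ_c)) = Δ, i.e. h = Δ (ρ_m − ρ_c)/ρ_m.
h = 44.3 km × 340/3230 = 4.66 km.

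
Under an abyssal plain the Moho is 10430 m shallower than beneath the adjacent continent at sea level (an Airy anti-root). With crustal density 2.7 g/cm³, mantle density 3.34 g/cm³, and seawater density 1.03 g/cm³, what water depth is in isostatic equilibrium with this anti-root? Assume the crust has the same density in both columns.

Replacing a thickness d of crust by seawater at the top must be balanced by replacing crust with mantle at the base: d (ρ_c − ρ_w) = a (ρ_m − ρ_c).
d = a (ρ_m − ρ_c)/(ρ_c − ρ_w) = 10430 m × 0.64/1.67 = 4000 m.

4000 m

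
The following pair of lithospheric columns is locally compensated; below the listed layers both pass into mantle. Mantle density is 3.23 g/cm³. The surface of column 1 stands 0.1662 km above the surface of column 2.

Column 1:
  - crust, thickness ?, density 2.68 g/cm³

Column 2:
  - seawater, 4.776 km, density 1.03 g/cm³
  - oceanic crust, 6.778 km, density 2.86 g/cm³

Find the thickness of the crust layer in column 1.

24.6 km

Take the compensation level at the base of the deeper column (depth z_c below the surface of column 1) and equate Σ ρ_i t_i down to z_c; mantle fills any gap and the z_c terms cancel.
Column 1: x×2.68 + (z_c − 0 − x)×3.23
Column 2: 0.1662×0 + 4.776×1.03 + 6.778×2.86 + (z_c − 0.1662 − 11.554)×3.23
The z_c×3.23 term appears on both sides and cancels. Collect the known terms of each column as K = Σ(ρt)_known − 3.23 × (depth of known layers): K_1 = 0 − 3.23×0 = 0; K_2 = 24.30436 − 3.23×(0.1662 + 11.554) = −13.551886.
Balance: K_1 − x×(3.23 − 2.68) = K_2, so x = (K_1 − K_2)/(3.23 − 2.68) = 13.5519/0.55 = 24.6 km.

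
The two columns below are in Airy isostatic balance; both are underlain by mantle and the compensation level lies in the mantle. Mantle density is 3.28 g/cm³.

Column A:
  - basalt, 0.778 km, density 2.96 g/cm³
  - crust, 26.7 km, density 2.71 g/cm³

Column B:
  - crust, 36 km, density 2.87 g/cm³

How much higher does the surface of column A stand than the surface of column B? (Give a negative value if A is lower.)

0.216 km

For any compensation level in the mantle, the mantle terms cancel and isostasy reduces to e = (Σt_A − Σt_B) − (Σ(ρt)_A − Σ(ρt)_B) / ρ_m.
Σt_A = 27.478 km; Σt_B = 36 km; Σ(ρt)_A = 74.65988; Σ(ρt)_B = 103.32 (in km·g/cm³).
e = (27.478 − 36) − (74.65988 − 103.32) / 3.28 = 0.216 km.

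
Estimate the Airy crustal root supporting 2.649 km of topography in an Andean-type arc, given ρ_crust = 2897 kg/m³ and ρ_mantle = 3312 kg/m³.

18.5 km

For local isostatic compensation: the weight of the topography is balanced by the buoyancy of the root, ρ_c h = (ρ_m − ρ_c) r.
r = h · ρ_c / (ρ_m − ρ_c) = 2.649 km × 2897 / (3312 − 2897) = 18.5 km.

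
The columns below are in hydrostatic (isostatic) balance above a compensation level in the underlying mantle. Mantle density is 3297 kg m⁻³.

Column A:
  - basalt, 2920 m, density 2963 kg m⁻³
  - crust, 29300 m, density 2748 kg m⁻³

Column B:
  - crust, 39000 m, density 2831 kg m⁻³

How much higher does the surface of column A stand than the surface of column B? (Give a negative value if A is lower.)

−338 m

For any compensation level in the mantle, the mantle terms cancel and isostasy reduces to e = (Σt_A − Σt_B) − (Σ(ρt)_A − Σ(ρt)_B) / ρ_m.
Σt_A = 32220 m; Σt_B = 39000 m; Σ(ρt)_A = 89168360; Σ(ρt)_B = 110409000 (in m·kg m⁻³).
e = (32220 − 39000) − (89168360 − 110409000) / 3297 = −338 m.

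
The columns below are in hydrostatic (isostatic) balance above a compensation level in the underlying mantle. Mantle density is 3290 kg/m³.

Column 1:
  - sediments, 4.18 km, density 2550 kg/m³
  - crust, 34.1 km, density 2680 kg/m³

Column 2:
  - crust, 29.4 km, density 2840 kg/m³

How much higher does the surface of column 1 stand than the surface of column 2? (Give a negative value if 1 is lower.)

For any compensation level in the mantle, the mantle terms cancel and isostasy reduces to e = (Σt_1 − Σt_2) − (Σ(ρt)_1 − Σ(ρt)_2) / ρ_m.
Σt_1 = 38.28 km; Σt_2 = 29.4 km; Σ(ρt)_1 = 102047; Σ(ρt)_2 = 83496 (in km·kg/m³).
e = (38.28 − 29.4) − (102047 − 83496) / 3290 = 3.24 km.

3.24 km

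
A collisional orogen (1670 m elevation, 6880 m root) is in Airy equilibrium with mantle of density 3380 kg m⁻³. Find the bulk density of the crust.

2720 kg m⁻³

ρ_c h = (ρ_m − ρ_c) r → ρ_c (h + r) = ρ_m r → ρ_c = ρ_m r / (h + r).
ρ_c = 3380 × 6880 m / (1670 m + 6880 m) = 2720 kg m⁻³.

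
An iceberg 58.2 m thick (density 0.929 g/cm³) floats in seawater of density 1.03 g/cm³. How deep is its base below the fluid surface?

Draft d = t ρ_obj/ρ_fluid = 58.2 m × 0.929/1.03 = 52.5 m.

52.5 m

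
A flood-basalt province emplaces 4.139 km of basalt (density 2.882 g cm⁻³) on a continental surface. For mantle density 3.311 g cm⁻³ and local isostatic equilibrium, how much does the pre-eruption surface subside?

3.6 km

Subaerial loading: s = t ρ_load / ρ_m.
s = 4.139 km × 2.882/3.311 = 3.6 km.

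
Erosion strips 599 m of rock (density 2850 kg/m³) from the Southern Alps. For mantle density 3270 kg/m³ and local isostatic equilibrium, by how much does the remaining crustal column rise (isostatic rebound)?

Unloading: uplift u = e ρ_c/ρ_m = 599 m × 2850/3270 = 522 m.

522 m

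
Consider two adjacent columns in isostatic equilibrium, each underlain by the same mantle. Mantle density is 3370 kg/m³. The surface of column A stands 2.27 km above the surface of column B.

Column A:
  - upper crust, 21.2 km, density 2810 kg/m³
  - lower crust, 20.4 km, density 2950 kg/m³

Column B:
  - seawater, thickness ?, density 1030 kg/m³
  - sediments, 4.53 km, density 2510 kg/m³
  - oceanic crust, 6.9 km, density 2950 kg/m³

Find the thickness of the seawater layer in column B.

2.56 km

Take the compensation level at the base of the deeper column (depth z_c below the surface of column A) and equate Σ ρ_i t_i down to z_c; mantle fills any gap and the z_c terms cancel.
Column A: 21.2×2810 + 20.4×2950 + (z_c − 41.6)×3370
Column B: 2.27×0 + x×1030 + 4.53×2510 + 6.9×2950 + (z_c − 2.27 − 11.43 − x)×3370
The z_c×3370 term appears on both sides and cancels. Collect the known terms of each column as K = Σ(ρt)_known − 3370 × (depth of known layers): K_A = 119752 − 3370×41.6 = −20440; K_B = 31725.3 − 3370×(2.27 + 11.43) = −14443.7.
Balance: K_A = K_B − x×(3370 − 1030), so x = (K_B − K_A)/(3370 − 1030) = 5996.3/2340 = 2.56 km.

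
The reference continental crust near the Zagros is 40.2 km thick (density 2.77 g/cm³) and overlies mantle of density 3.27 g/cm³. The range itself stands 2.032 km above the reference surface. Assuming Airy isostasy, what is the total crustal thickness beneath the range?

53.5 km

Root depth r = h ρ_c / (ρ_m − ρ_c) = 2.032 km × 2.77 / 0.5 = 11.26 km.
Total thickness = T + h + r = 40.2 km + 2.032 km + 11.26 km = 53.5 km.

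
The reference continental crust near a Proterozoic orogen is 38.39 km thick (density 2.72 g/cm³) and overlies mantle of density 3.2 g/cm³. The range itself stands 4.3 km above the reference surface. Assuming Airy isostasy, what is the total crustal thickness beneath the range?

67.1 km

Root depth r = h ρ_c / (ρ_m − ρ_c) = 4.3 km × 2.72 / 0.48 = 24.37 km.
Total thickness = T + h + r = 38.39 km + 4.3 km + 24.37 km = 67.1 km.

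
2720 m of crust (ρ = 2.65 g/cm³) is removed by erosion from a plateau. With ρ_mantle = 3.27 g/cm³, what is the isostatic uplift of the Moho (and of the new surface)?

2200 m

Unloading: uplift u = e ρ_c/ρ_m = 2720 m × 2.65/3.27 = 2200 m.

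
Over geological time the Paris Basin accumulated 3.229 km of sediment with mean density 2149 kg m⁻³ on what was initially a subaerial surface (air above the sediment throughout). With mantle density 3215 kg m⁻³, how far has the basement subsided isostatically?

2.16 km

Subaerial load: s = t ρ_sed / ρ_m = 3.229 km × 2149/3215 = 2.16 km.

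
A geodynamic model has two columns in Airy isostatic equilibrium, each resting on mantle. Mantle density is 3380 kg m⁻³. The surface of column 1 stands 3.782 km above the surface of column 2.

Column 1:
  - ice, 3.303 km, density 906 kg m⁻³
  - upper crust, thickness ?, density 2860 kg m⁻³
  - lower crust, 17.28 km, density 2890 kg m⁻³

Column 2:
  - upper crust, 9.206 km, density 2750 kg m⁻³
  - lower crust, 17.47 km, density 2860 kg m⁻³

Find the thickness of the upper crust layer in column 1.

21.2 km

Take the compensation level at the base of the deeper column (depth z_c below the surface of column 1) and equate Σ ρ_i t_i down to z_c; mantle fills any gap and the z_c terms cancel.
Column 1: 3.303×906 + x×2860 + 17.28×2890 + (z_c − 20.583 − x)×3380
Column 2: 3.782×0 + 9.206×2750 + 17.47×2860 + (z_c − 3.782 − 26.676)×3380
The z_c×3380 term appears on both sides and cancels. Collect the known terms of each column as K = Σ(ρt)_known − 3380 × (depth of known layers): K_1 = 52931.718 − 3380×20.583 = −16638.822; K_2 = 75280.7 − 3380×(3.782 + 26.676) = −27667.34.
Balance: K_1 − x×(3380 − 2860) = K_2, so x = (K_1 − K_2)/(3380 − 2860) = 11028.5/520 = 21.2 km.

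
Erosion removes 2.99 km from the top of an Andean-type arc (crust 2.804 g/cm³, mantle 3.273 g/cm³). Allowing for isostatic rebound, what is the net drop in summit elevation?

0.428 km

Rebound u = e ρ_c/ρ_m = 2.99 km × 2.804/3.273 = 2.562 km.
Net surface drop = e − u = 2.99 km − 2.562 km = e (ρ_m − ρ_c)/ρ_m = 0.428 km.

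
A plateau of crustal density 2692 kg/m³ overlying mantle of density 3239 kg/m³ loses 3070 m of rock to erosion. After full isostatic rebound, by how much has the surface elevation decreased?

Rebound u = e ρ_c/ρ_m = 3070 m × 2692/3239 = 2552 m.
Net surface drop = e − u = 3070 m − 2552 m = e (ρ_m − ρ_c)/ρ_m = 518 m.

518 m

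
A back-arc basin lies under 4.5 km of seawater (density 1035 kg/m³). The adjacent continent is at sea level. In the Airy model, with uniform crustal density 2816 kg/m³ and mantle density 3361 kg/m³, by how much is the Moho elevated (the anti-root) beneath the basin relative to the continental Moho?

14.7 km

Isostatic balance requires: replacing crust with seawater at the top is compensated by replacing crust with mantle at the base: d (ρ_c − ρ_w) = a (ρ_m − ρ_c).
a = d (ρ_c − ρ_w)/(ρ_m − ρ_c) = 4.5 km × 1781/545 = 14.7 km.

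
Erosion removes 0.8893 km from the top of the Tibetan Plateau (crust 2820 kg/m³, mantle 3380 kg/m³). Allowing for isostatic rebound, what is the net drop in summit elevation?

0.147 km

Rebound u = e ρ_c/ρ_m = 0.8893 km × 2820/3380 = 0.742 km.
Net surface drop = e − u = 0.8893 km − 0.742 km = e (ρ_m − ρ_c)/ρ_m = 0.147 km.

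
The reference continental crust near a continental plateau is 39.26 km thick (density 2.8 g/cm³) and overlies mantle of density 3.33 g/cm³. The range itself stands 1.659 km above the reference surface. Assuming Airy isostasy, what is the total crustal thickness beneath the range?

49.7 km

Root depth r = h ρ_c / (ρ_m − ρ_c) = 1.659 km × 2.8 / 0.53 = 8.765 km.
Total thickness = T + h + r = 39.26 km + 1.659 km + 8.765 km = 49.7 km.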